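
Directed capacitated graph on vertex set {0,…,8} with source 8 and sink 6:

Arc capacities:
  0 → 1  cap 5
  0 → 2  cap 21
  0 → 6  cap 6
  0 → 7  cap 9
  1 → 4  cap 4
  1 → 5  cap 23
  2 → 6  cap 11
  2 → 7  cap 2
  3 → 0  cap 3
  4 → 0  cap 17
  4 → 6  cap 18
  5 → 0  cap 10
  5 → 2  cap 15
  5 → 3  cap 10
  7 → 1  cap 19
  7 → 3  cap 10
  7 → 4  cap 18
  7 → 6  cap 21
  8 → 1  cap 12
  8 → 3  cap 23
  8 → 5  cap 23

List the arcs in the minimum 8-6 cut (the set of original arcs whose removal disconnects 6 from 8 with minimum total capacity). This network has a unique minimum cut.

Min-cut arcs: {(1,4), (2,6), (2,7), (3,0), (5,0)} (total capacity 30)

augment #1: 8→1→4→6 push 4
augment #2: 8→3→0→6 push 3
augment #3: 8→5→0→6 push 3
augment #4: 8→5→2→6 push 11
augment #5: 8→5→0→7→6 push 7
augment #6: 8→5→2→7→6 push 2
max flow = 30; residual-reachable set from 8 gives S-side
cut edges (S→T): {(1,4), (2,6), (2,7), (3,0), (5,0)} total cap 30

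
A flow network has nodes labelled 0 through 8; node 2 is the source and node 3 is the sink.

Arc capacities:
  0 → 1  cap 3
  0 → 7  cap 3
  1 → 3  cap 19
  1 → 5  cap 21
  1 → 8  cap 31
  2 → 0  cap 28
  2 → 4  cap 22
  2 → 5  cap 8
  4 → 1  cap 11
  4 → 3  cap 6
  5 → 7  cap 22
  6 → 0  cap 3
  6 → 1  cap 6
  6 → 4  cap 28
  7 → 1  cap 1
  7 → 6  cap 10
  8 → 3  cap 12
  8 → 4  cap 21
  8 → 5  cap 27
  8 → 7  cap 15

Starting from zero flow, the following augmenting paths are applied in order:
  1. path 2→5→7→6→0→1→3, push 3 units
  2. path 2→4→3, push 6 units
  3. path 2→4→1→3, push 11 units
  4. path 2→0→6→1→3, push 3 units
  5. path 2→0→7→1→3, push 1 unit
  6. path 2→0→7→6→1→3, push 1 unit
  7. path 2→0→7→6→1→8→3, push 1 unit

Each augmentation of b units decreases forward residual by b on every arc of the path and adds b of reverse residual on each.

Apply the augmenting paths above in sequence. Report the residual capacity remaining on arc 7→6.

after path 1 (2→5→7→6→0→1→3, push 3): res(7,6)=7
after path 2 (2→4→3, push 6): res(7,6)=7
after path 3 (2→4→1→3, push 11): res(7,6)=7
after path 4 (2→0→6→1→3, push 3): res(7,6)=7
after path 5 (2→0→7→1→3, push 1): res(7,6)=7
after path 6 (2→0→7→6→1→3, push 1): res(7,6)=6
after path 7 (2→0→7→6→1→8→3, push 1): res(7,6)=5

Residual capacity of (7,6): 5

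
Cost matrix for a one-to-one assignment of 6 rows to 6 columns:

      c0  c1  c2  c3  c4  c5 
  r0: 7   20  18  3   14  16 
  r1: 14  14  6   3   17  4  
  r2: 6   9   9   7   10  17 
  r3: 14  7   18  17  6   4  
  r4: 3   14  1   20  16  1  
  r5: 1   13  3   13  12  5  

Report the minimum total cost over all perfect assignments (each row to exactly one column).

optimal assignment: row0→col3 (cost 3), row1→col5 (cost 4), row2→col1 (cost 9), row3→col4 (cost 6), row4→col2 (cost 1), row5→col0 (cost 1)
total = 3 + 4 + 9 + 6 + 1 + 1 = 24

Minimum assignment cost: 24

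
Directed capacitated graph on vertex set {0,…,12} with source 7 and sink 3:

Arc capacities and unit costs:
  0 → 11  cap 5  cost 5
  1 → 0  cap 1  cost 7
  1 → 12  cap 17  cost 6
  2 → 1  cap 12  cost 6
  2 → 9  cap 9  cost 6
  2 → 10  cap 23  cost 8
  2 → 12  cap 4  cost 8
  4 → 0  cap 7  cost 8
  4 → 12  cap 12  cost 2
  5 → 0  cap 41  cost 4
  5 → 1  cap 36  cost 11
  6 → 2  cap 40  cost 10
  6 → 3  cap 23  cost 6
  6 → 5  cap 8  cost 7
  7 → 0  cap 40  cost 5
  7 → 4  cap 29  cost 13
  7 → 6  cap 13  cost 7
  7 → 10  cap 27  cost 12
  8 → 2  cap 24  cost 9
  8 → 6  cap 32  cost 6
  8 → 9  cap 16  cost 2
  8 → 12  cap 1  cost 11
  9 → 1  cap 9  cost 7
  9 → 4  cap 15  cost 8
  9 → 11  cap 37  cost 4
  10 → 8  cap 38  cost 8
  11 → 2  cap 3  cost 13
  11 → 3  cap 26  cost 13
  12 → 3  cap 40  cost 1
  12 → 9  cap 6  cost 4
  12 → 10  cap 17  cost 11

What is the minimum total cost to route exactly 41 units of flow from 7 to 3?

shortest-cost path #1: 7→6→3 push 13 @ unit cost 13 (adds 169)
shortest-cost path #2: 7→4→12→3 push 12 @ unit cost 16 (adds 192)
shortest-cost path #3: 7→0→11→3 push 5 @ unit cost 23 (adds 115)
shortest-cost path #4: 7→10→8→12→3 push 1 @ unit cost 32 (adds 32)
shortest-cost path #5: 7→10→8→6→3 push 10 @ unit cost 32 (adds 320)
total cost = 828

Minimum cost for 41 units: 828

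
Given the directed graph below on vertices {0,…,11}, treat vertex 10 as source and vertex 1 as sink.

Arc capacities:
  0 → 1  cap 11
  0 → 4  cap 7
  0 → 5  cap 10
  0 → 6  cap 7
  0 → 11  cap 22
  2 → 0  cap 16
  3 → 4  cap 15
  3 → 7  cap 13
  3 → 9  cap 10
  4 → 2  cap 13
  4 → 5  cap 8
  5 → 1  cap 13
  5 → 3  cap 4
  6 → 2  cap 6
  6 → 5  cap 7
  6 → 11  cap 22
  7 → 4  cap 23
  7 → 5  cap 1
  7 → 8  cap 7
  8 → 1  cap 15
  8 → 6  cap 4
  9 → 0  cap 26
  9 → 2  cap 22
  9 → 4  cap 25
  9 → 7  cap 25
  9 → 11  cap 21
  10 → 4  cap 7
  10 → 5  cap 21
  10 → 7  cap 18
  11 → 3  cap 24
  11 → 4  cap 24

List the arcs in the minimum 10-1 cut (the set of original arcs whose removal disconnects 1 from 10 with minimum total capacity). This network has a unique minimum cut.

Min-cut arcs: {(0,1), (5,1), (7,8)} (total capacity 31)

augment #1: 10→5→1 push 13
augment #2: 10→7→8→1 push 7
augment #3: 10→4→2→0→1 push 7
augment #4: 10→5→3→9→0→1 push 4
max flow = 31; residual-reachable set from 10 gives S-side
cut edges (S→T): {(0,1), (5,1), (7,8)} total cap 31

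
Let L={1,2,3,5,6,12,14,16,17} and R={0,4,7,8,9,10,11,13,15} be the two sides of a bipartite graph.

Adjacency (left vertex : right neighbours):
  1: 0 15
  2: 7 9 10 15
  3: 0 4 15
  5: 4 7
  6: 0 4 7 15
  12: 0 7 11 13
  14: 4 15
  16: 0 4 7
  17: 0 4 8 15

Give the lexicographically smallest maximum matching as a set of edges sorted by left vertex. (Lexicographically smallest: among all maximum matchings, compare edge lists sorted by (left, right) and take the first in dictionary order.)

|M| = 7 (so the lex-smallest maximum matching has 7 edges)
process left vertices in ascending order; for each, take the smallest-labelled available neighbour that still permits 7 edges overall, or leave it unmatched if none does
lex-smallest matching: {1-0, 2-9, 3-4, 5-7, 6-15, 12-11, 17-8}

Lex-smallest maximum matching: {(1,0), (2,9), (3,4), (5,7), (6,15), (12,11), (17,8)}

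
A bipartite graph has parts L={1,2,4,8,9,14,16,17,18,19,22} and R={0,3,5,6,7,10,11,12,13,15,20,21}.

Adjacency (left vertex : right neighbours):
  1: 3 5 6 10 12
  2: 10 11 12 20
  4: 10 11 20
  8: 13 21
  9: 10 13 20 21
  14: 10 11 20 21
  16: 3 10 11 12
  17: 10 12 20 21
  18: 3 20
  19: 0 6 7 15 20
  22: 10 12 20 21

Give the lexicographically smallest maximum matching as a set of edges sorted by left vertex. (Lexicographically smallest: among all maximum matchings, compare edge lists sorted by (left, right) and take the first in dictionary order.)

|M| = 9 (so the lex-smallest maximum matching has 9 edges)
process left vertices in ascending order; for each, take the smallest-labelled available neighbour that still permits 9 edges overall, or leave it unmatched if none does
lex-smallest matching: {1-5, 2-10, 4-11, 8-13, 9-20, 14-21, 16-3, 17-12, 19-0}

Lex-smallest maximum matching: {(1,5), (2,10), (4,11), (8,13), (9,20), (14,21), (16,3), (17,12), (19,0)}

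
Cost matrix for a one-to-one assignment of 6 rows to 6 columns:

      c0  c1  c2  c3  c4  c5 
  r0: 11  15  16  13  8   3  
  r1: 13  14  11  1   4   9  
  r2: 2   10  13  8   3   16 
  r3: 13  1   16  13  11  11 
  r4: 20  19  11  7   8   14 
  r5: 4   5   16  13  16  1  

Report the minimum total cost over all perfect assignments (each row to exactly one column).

optimal assignment: row0→col5 (cost 3), row1→col3 (cost 1), row2→col4 (cost 3), row3→col1 (cost 1), row4→col2 (cost 11), row5→col0 (cost 4)
total = 3 + 1 + 3 + 1 + 11 + 4 = 23

Minimum assignment cost: 23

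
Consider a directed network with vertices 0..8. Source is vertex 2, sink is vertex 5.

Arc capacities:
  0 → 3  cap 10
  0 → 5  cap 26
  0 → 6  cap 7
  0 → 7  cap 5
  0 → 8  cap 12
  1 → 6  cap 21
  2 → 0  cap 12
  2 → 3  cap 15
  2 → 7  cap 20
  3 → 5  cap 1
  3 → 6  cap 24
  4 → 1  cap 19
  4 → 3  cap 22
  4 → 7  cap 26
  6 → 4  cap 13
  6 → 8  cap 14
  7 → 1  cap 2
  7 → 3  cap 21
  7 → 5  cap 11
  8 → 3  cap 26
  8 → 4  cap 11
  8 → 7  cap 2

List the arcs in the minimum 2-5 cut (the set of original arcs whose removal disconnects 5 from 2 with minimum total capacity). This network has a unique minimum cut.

Min-cut arcs: {(2,0), (3,5), (7,5)} (total capacity 24)

augment #1: 2→0→5 push 12
augment #2: 2→3→5 push 1
augment #3: 2→7→5 push 11
max flow = 24; residual-reachable set from 2 gives S-side
cut edges (S→T): {(2,0), (3,5), (7,5)} total cap 24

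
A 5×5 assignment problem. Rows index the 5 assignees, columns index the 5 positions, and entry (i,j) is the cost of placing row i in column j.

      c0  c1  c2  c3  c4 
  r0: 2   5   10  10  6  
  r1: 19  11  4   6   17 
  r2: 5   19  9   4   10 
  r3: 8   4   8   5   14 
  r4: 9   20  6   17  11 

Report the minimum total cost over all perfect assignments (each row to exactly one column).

optimal assignment: row0→col0 (cost 2), row1→col2 (cost 4), row2→col3 (cost 4), row3→col1 (cost 4), row4→col4 (cost 11)
total = 2 + 4 + 4 + 4 + 11 = 25

Minimum assignment cost: 25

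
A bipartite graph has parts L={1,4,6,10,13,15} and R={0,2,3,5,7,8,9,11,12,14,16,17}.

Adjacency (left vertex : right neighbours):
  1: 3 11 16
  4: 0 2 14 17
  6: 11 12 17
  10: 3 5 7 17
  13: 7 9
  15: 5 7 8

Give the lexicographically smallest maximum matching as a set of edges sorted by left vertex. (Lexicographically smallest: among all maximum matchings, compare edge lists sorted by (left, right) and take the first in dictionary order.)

Lex-smallest maximum matching: {(1,3), (4,0), (6,11), (10,5), (13,7), (15,8)}

|M| = 6 (so the lex-smallest maximum matching has 6 edges)
process left vertices in ascending order; for each, take the smallest-labelled available neighbour that still permits 6 edges overall, or leave it unmatched if none does
lex-smallest matching: {1-3, 4-0, 6-11, 10-5, 13-7, 15-8}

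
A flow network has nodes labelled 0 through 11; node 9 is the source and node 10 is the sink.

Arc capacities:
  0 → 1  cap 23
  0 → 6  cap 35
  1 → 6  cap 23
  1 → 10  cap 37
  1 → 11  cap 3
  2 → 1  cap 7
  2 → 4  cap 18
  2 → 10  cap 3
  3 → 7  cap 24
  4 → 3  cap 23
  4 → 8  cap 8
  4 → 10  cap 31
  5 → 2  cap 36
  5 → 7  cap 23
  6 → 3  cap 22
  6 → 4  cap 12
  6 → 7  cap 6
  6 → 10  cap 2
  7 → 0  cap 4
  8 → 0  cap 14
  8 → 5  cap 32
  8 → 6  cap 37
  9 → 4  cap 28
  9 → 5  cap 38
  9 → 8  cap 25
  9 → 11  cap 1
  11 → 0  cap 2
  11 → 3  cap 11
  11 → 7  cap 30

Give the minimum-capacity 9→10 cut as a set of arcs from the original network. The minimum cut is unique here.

Min-cut arcs: {(2,1), (2,10), (4,10), (6,10), (7,0), (8,0), (9,11)} (total capacity 62)

augment #1: 9→4→10 push 28
augment #2: 9→5→2→10 push 3
augment #3: 9→8→6→10 push 2
augment #4: 9→5→2→1→10 push 7
augment #5: 9→5→2→4→10 push 3
augment #6: 9→8→0→1→10 push 14
augment #7: 9→11→0→1→10 push 1
augment #8: 9→5→7→0→1→10 push 4
max flow = 62; residual-reachable set from 9 gives S-side
cut edges (S→T): {(2,1), (2,10), (4,10), (6,10), (7,0), (8,0), (9,11)} total cap 62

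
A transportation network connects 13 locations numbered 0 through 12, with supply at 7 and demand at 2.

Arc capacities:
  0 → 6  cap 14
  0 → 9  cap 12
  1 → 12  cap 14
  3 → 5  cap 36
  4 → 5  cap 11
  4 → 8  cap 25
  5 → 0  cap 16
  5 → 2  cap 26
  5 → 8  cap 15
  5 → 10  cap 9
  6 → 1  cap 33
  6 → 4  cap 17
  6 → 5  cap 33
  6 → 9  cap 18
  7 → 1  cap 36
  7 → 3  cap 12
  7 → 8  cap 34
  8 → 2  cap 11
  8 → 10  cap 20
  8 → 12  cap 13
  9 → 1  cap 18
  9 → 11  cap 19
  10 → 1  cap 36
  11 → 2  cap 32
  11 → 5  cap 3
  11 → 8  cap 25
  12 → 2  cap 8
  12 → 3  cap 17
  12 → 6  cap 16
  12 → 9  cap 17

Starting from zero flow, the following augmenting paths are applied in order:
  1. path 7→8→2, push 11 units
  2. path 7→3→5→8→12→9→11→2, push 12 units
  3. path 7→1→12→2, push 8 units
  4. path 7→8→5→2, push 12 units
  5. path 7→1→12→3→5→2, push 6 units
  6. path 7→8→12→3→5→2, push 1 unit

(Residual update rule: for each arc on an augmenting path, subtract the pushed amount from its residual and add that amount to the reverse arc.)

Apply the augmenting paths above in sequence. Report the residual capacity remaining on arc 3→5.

Residual capacity of (3,5): 17

after path 1 (7→8→2, push 11): res(3,5)=36
after path 2 (7→3→5→8→12→9→11→2, push 12): res(3,5)=24
after path 3 (7→1→12→2, push 8): res(3,5)=24
after path 4 (7→8→5→2, push 12): res(3,5)=24
after path 5 (7→1→12→3→5→2, push 6): res(3,5)=18
after path 6 (7→8→12→3→5→2, push 1): res(3,5)=17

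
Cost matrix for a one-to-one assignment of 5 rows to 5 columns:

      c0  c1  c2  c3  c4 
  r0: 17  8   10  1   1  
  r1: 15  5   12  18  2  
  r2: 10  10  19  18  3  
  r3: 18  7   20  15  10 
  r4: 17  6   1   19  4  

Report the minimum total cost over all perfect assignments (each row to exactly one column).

Minimum assignment cost: 21

optimal assignment: row0→col3 (cost 1), row1→col4 (cost 2), row2→col0 (cost 10), row3→col1 (cost 7), row4→col2 (cost 1)
total = 1 + 2 + 10 + 7 + 1 = 21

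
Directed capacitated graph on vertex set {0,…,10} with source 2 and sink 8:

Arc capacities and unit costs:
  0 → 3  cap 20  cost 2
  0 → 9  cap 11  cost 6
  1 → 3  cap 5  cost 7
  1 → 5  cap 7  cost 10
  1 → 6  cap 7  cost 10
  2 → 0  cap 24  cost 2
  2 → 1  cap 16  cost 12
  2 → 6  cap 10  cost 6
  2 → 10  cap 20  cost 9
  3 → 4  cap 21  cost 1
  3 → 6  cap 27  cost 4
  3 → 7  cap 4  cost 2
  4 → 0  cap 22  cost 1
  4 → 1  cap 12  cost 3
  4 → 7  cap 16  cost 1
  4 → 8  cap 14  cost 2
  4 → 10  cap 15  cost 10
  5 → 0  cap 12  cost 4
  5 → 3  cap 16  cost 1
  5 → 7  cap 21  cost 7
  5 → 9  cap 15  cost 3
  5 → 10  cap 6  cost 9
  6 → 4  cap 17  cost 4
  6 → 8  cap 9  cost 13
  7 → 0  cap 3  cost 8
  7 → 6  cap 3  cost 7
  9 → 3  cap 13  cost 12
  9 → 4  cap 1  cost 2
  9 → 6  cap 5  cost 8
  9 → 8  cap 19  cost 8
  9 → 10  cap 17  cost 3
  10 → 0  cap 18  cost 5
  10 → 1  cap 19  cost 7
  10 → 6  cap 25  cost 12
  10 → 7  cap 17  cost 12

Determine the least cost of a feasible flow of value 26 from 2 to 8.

shortest-cost path #1: 2→0→3→4→8 push 14 @ unit cost 7 (adds 98)
shortest-cost path #2: 2→0→9→8 push 10 @ unit cost 16 (adds 160)
shortest-cost path #3: 2→6→8 push 2 @ unit cost 19 (adds 38)
total cost = 296

Minimum cost for 26 units: 296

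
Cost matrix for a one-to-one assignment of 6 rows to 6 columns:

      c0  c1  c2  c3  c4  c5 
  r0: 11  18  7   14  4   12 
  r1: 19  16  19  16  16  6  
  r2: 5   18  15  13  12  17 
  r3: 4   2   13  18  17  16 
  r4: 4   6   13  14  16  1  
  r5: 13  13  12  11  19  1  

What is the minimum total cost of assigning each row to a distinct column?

Minimum assignment cost: 40

optimal assignment: row0→col4 (cost 4), row1→col3 (cost 16), row2→col0 (cost 5), row3→col1 (cost 2), row4→col5 (cost 1), row5→col2 (cost 12)
total = 4 + 16 + 5 + 2 + 1 + 12 = 40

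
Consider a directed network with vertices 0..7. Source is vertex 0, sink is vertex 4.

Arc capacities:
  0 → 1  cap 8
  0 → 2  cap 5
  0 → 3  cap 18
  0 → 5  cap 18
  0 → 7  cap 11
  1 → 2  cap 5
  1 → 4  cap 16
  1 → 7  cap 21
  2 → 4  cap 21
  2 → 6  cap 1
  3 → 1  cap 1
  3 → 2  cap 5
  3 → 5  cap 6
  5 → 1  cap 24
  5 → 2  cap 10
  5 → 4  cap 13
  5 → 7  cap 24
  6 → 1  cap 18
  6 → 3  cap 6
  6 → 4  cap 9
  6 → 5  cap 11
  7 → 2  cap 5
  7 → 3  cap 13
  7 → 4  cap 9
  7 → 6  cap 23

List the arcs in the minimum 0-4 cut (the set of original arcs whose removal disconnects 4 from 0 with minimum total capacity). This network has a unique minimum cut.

Min-cut arcs: {(0,1), (0,2), (0,5), (0,7), (3,1), (3,2), (3,5)} (total capacity 54)

augment #1: 0→1→4 push 8
augment #2: 0→2→4 push 5
augment #3: 0→5→4 push 13
augment #4: 0→7→4 push 9
augment #5: 0→3→1→4 push 1
augment #6: 0→3→2→4 push 5
augment #7: 0→5→1→4 push 5
augment #8: 0→7→2→4 push 2
augment #9: 0→3→5→1→4 push 2
augment #10: 0→3→5→2→4 push 4
max flow = 54; residual-reachable set from 0 gives S-side
cut edges (S→T): {(0,1), (0,2), (0,5), (0,7), (3,1), (3,2), (3,5)} total cap 54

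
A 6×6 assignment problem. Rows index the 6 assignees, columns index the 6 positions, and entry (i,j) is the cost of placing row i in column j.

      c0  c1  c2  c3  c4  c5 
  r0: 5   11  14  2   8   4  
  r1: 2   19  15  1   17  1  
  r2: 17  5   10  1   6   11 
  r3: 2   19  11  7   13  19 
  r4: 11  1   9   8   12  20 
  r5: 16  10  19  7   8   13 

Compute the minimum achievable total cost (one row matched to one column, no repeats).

Minimum assignment cost: 24

optimal assignment: row0→col3 (cost 2), row1→col5 (cost 1), row2→col2 (cost 10), row3→col0 (cost 2), row4→col1 (cost 1), row5→col4 (cost 8)
total = 2 + 1 + 10 + 2 + 1 + 8 = 24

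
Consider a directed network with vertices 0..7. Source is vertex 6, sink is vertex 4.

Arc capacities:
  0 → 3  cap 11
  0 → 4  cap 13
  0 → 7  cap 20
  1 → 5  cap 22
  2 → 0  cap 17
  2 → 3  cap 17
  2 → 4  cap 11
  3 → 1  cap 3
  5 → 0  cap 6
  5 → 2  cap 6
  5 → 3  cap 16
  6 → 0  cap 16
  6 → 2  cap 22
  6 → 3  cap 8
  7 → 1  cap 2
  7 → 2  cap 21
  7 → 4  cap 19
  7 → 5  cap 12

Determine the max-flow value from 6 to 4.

Maximum flow value: 41

augment #1: 6→0→4 bottleneck 13, total now 13
augment #2: 6→2→4 bottleneck 11, total now 24
augment #3: 6→0→7→4 bottleneck 3, total now 27
augment #4: 6→2→0→7→4 bottleneck 11, total now 38
augment #5: 6→3→1→5→0→7→4 bottleneck 3, total now 41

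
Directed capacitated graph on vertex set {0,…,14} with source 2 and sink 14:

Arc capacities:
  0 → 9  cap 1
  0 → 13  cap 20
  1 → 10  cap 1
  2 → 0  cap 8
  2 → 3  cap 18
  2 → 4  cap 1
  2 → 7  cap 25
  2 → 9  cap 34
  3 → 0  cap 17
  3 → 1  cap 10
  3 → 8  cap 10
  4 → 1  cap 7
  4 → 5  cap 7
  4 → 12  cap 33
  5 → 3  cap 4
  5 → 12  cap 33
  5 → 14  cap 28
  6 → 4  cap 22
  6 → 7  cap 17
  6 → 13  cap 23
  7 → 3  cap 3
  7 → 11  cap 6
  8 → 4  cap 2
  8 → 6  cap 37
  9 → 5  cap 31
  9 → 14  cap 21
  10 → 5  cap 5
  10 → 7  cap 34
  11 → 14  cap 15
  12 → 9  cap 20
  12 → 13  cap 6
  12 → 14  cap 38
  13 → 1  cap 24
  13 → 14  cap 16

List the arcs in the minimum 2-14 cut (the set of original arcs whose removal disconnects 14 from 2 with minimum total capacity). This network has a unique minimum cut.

augment #1: 2→9→14 push 21
augment #2: 2→0→13→14 push 8
augment #3: 2→4→5→14 push 1
augment #4: 2→7→11→14 push 6
augment #5: 2→9→5→14 push 13
augment #6: 2→3→0→13→14 push 8
augment #7: 2→3→0→9→5→14 push 1
augment #8: 2→3→1→10→5→14 push 1
augment #9: 2→3→8→4→5→14 push 2
augment #10: 2→3→8→6→4→5→14 push 4
augment #11: 2→3→8→6→4→12→14 push 2
augment #12: 2→7→3→8→6→4→12→14 push 2
max flow = 69; residual-reachable set from 2 gives S-side
cut edges (S→T): {(0,9), (1,10), (2,4), (2,9), (3,8), (7,11), (13,14)} total cap 69

Min-cut arcs: {(0,9), (1,10), (2,4), (2,9), (3,8), (7,11), (13,14)} (total capacity 69)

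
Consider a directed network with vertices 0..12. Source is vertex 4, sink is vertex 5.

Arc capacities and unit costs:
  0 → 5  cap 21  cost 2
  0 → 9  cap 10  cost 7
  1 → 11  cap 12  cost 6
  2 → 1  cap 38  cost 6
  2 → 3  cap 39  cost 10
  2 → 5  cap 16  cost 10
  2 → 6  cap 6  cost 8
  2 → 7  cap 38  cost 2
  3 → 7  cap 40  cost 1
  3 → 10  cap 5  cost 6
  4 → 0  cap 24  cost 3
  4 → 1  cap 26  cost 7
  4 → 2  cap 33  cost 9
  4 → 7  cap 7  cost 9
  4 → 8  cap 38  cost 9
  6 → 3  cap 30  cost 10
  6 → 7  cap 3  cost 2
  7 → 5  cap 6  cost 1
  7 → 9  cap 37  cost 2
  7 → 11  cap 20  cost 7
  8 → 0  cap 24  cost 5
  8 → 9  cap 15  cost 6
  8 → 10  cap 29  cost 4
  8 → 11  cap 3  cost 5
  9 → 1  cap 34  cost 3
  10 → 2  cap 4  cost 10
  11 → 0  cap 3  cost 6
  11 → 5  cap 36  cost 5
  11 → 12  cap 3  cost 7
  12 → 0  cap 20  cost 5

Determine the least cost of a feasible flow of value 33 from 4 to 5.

shortest-cost path #1: 4→0→5 push 21 @ unit cost 5 (adds 105)
shortest-cost path #2: 4→7→5 push 6 @ unit cost 10 (adds 60)
shortest-cost path #3: 4→1→11→5 push 6 @ unit cost 18 (adds 108)
total cost = 273

Minimum cost for 33 units: 273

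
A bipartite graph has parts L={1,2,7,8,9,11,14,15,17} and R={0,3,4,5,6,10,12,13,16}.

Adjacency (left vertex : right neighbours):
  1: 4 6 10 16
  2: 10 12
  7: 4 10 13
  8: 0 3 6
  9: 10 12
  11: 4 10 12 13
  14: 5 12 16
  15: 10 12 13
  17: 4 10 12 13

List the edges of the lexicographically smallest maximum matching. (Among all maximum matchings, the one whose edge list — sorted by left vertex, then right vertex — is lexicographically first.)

|M| = 7 (so the lex-smallest maximum matching has 7 edges)
process left vertices in ascending order; for each, take the smallest-labelled available neighbour that still permits 7 edges overall, or leave it unmatched if none does
lex-smallest matching: {1-6, 2-10, 7-4, 8-0, 9-12, 11-13, 14-5}

Lex-smallest maximum matching: {(1,6), (2,10), (7,4), (8,0), (9,12), (11,13), (14,5)}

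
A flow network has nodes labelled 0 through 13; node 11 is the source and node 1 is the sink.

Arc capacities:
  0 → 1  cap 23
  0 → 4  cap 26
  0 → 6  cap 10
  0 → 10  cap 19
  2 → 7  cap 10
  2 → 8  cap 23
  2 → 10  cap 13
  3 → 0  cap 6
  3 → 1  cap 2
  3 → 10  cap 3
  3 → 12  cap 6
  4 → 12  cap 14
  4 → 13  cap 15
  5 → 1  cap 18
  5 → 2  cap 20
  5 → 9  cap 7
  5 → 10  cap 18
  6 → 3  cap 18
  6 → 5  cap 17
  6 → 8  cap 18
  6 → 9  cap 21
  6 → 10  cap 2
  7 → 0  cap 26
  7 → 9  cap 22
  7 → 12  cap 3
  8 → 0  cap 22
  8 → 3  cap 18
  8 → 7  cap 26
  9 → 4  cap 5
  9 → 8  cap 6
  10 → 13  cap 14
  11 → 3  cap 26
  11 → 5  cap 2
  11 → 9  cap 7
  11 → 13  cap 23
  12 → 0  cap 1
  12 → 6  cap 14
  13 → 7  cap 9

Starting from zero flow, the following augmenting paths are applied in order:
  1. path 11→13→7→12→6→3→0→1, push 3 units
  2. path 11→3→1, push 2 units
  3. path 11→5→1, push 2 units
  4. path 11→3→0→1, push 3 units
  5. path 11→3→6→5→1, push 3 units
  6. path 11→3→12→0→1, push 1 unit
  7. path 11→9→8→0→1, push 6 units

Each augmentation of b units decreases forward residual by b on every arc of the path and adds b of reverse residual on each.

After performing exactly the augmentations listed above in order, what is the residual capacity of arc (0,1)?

Residual capacity of (0,1): 10

after path 1 (11→13→7→12→6→3→0→1, push 3): res(0,1)=20
after path 2 (11→3→1, push 2): res(0,1)=20
after path 3 (11→5→1, push 2): res(0,1)=20
after path 4 (11→3→0→1, push 3): res(0,1)=17
after path 5 (11→3→6→5→1, push 3): res(0,1)=17
after path 6 (11→3→12→0→1, push 1): res(0,1)=16
after path 7 (11→9→8→0→1, push 6): res(0,1)=10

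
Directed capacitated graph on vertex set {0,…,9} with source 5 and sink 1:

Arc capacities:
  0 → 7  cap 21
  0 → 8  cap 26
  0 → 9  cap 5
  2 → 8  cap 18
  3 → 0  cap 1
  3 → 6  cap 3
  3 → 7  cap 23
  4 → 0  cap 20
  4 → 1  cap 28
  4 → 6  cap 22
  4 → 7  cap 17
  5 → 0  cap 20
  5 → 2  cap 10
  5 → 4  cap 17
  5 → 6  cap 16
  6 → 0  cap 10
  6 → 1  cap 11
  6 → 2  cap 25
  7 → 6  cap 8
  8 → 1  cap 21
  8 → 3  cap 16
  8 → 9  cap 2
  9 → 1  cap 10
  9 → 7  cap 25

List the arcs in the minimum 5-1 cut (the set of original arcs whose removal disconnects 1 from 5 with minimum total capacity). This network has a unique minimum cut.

augment #1: 5→4→1 push 17
augment #2: 5→6→1 push 11
augment #3: 5→0→8→1 push 20
augment #4: 5→2→8→1 push 1
augment #5: 5→2→8→9→1 push 2
augment #6: 5→6→0→9→1 push 5
max flow = 56; residual-reachable set from 5 gives S-side
cut edges (S→T): {(0,9), (5,4), (6,1), (8,1), (8,9)} total cap 56

Min-cut arcs: {(0,9), (5,4), (6,1), (8,1), (8,9)} (total capacity 56)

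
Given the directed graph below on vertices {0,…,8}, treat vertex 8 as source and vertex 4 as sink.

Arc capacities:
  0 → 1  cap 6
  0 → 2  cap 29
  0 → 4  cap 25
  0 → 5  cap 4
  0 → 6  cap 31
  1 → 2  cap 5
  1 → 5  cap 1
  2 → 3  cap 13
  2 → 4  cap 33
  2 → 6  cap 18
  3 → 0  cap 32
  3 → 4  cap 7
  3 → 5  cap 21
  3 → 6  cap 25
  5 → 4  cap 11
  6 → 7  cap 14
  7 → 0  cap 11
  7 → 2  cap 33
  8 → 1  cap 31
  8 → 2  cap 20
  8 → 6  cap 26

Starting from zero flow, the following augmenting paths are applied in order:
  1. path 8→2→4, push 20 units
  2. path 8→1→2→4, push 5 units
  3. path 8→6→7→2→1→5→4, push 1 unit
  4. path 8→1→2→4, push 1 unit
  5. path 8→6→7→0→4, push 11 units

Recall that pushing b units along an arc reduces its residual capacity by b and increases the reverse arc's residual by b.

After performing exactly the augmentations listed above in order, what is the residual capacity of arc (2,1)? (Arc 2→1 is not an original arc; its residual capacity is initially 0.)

after path 1 (8→2→4, push 20): res(2,1)=0
after path 2 (8→1→2→4, push 5): res(2,1)=5
after path 3 (8→6→7→2→1→5→4, push 1): res(2,1)=4
after path 4 (8→1→2→4, push 1): res(2,1)=5
after path 5 (8→6→7→0→4, push 11): res(2,1)=5

Residual capacity of (2,1): 5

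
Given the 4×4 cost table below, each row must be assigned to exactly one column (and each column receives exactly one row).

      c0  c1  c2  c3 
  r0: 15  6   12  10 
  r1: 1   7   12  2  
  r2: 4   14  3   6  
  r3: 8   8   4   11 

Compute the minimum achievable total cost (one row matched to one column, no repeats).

Minimum assignment cost: 16

optimal assignment: row0→col1 (cost 6), row1→col3 (cost 2), row2→col0 (cost 4), row3→col2 (cost 4)
total = 6 + 2 + 4 + 4 = 16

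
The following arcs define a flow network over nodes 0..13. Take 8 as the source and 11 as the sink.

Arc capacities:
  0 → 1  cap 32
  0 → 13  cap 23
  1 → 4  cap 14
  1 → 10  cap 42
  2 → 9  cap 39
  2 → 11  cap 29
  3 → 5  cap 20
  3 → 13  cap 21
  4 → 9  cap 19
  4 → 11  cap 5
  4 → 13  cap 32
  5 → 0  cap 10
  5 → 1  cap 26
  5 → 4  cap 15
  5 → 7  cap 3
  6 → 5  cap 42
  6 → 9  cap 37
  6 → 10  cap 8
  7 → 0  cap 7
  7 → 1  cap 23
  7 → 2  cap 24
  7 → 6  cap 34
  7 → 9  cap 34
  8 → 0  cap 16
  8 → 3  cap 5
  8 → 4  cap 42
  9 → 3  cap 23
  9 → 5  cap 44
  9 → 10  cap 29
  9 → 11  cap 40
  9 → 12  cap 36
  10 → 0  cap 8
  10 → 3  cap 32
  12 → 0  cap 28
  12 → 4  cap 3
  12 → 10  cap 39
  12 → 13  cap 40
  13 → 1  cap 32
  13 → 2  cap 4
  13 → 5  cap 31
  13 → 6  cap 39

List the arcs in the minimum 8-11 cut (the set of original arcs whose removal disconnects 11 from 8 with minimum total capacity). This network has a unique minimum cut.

augment #1: 8→4→11 push 5
augment #2: 8→4→9→11 push 19
augment #3: 8→0→13→2→11 push 4
augment #4: 8→0→13→6→9→11 push 12
augment #5: 8→3→5→7→2→11 push 3
augment #6: 8→3→13→6→9→11 push 2
augment #7: 8→4→13→6→9→11 push 7
max flow = 52; residual-reachable set from 8 gives S-side
cut edges (S→T): {(4,11), (5,7), (9,11), (13,2)} total cap 52

Min-cut arcs: {(4,11), (5,7), (9,11), (13,2)} (total capacity 52)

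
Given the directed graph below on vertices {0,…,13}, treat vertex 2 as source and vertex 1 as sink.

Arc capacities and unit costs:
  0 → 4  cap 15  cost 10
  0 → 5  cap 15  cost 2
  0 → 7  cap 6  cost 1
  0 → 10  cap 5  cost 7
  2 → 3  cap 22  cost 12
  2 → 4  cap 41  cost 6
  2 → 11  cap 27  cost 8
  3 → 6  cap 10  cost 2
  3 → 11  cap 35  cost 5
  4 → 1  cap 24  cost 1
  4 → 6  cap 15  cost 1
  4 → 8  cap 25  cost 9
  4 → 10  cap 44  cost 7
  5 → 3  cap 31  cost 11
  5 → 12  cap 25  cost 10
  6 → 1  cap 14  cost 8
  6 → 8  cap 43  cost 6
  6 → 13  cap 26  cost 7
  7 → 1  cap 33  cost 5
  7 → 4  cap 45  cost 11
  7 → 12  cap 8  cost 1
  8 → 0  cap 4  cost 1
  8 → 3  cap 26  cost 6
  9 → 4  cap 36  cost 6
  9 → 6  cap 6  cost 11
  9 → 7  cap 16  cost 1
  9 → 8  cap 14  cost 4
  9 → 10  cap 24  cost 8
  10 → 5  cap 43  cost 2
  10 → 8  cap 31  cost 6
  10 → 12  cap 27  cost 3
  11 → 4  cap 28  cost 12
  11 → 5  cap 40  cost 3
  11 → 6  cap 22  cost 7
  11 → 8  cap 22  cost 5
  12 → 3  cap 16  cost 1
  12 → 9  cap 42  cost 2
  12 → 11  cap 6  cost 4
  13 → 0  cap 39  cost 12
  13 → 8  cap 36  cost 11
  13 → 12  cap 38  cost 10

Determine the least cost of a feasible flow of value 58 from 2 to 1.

Minimum cost for 58 units: 907

shortest-cost path #1: 2→4→1 push 24 @ unit cost 7 (adds 168)
shortest-cost path #2: 2→4→6→1 push 14 @ unit cost 15 (adds 210)
shortest-cost path #3: 2→4→6→8→0→7→1 push 1 @ unit cost 20 (adds 20)
shortest-cost path #4: 2→11→8→0→7→1 push 3 @ unit cost 20 (adds 60)
shortest-cost path #5: 2→4→10→12→9→7→1 push 2 @ unit cost 24 (adds 48)
shortest-cost path #6: 2→11→8→6→4→10→12→9→7→1 push 1 @ unit cost 24 (adds 24)
shortest-cost path #7: 2→11→5→12→9→7→1 push 13 @ unit cost 29 (adds 377)
total cost = 907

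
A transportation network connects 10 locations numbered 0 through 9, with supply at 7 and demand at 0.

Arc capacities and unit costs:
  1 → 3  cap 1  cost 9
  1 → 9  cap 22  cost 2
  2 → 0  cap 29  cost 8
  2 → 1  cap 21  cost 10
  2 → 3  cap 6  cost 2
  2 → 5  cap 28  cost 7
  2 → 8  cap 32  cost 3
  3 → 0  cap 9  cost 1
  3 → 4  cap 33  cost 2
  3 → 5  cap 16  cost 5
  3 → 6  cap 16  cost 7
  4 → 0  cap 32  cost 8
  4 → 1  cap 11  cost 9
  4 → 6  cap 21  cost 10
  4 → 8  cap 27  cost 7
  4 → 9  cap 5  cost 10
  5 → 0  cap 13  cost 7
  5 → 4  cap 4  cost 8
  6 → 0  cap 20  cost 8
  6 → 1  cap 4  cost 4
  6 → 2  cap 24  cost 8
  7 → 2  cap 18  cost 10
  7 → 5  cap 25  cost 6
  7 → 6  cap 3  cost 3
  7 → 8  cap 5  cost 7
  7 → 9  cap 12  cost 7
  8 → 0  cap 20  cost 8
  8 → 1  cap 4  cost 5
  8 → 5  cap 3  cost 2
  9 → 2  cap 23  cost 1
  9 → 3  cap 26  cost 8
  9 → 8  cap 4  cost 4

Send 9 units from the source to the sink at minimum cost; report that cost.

shortest-cost path #1: 7→9→2→3→0 push 6 @ unit cost 11 (adds 66)
shortest-cost path #2: 7→6→0 push 3 @ unit cost 11 (adds 33)
total cost = 99

Minimum cost for 9 units: 99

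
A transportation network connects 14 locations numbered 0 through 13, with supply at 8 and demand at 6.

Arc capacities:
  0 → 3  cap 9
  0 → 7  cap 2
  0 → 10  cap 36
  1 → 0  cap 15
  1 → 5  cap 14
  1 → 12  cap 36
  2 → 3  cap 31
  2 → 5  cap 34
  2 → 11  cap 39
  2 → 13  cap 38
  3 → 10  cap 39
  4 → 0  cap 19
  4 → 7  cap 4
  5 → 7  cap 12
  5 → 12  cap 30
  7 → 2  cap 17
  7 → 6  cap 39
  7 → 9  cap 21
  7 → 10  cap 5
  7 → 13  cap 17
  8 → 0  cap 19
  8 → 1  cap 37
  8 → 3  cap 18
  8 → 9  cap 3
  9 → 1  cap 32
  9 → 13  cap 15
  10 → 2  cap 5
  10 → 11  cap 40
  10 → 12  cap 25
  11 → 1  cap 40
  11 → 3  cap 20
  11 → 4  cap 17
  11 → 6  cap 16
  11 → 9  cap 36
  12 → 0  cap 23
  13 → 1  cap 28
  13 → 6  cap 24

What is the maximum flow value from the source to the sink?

Maximum flow value: 54

augment #1: 8→0→7→6 bottleneck 2, total now 2
augment #2: 8→9→13→6 bottleneck 3, total now 5
augment #3: 8→0→10→11→6 bottleneck 16, total now 21
augment #4: 8→1→5→7→6 bottleneck 12, total now 33
augment #5: 8→0→10→2→13→6 bottleneck 1, total now 34
augment #6: 8→3→10→2→13→6 bottleneck 4, total now 38
augment #7: 8→3→10→11→4→7→6 bottleneck 4, total now 42
augment #8: 8→3→10→11→9→13→6 bottleneck 10, total now 52
augment #9: 8→1→0→10→11→9→13→6 bottleneck 2, total now 54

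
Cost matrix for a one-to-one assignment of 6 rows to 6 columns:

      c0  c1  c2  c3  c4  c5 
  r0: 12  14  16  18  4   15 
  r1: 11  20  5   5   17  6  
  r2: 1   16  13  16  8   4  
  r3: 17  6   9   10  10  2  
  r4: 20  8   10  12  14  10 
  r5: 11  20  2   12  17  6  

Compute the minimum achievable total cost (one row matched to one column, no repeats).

Minimum assignment cost: 22

optimal assignment: row0→col4 (cost 4), row1→col3 (cost 5), row2→col0 (cost 1), row3→col5 (cost 2), row4→col1 (cost 8), row5→col2 (cost 2)
total = 4 + 5 + 1 + 2 + 8 + 2 = 22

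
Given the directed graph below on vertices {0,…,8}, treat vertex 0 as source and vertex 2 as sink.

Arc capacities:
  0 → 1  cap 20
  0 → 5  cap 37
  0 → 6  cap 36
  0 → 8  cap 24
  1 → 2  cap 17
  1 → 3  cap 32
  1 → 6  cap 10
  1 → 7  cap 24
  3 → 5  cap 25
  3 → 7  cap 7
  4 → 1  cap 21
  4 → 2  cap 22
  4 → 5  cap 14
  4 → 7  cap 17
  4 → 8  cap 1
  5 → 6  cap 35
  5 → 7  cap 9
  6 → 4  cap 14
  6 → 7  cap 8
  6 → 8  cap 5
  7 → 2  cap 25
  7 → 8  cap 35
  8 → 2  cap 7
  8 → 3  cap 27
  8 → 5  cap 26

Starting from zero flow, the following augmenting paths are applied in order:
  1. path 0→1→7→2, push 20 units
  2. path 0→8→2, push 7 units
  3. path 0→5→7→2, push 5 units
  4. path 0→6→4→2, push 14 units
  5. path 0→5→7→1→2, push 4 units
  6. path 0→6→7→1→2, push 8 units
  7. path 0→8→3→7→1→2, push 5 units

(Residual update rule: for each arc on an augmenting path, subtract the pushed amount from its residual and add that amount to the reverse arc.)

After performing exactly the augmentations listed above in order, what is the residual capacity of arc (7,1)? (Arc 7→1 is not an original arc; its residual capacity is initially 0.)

after path 1 (0→1→7→2, push 20): res(7,1)=20
after path 2 (0→8→2, push 7): res(7,1)=20
after path 3 (0→5→7→2, push 5): res(7,1)=20
after path 4 (0→6→4→2, push 14): res(7,1)=20
after path 5 (0→5→7→1→2, push 4): res(7,1)=16
after path 6 (0→6→7→1→2, push 8): res(7,1)=8
after path 7 (0→8→3→7→1→2, push 5): res(7,1)=3

Residual capacity of (7,1): 3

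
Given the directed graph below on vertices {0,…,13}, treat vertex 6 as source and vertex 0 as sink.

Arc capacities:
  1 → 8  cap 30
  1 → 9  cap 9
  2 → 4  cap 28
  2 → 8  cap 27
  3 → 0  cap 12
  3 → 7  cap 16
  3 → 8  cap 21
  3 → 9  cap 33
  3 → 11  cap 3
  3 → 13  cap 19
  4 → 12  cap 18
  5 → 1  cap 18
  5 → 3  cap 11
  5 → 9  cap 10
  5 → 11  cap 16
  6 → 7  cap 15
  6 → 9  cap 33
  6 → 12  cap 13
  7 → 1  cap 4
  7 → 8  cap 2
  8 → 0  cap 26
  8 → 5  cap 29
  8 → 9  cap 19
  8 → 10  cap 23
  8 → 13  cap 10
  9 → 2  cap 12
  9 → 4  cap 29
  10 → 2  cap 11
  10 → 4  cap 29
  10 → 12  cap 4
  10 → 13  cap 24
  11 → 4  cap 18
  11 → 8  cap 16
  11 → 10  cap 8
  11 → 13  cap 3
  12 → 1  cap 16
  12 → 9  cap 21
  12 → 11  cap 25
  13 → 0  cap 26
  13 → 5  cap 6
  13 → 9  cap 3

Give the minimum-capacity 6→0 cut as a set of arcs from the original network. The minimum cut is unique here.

Min-cut arcs: {(4,12), (6,12), (7,1), (7,8), (9,2)} (total capacity 49)

augment #1: 6→7→8→0 push 2
augment #2: 6→7→1→8→0 push 4
augment #3: 6→9→2→8→0 push 12
augment #4: 6→12→1→8→0 push 8
augment #5: 6→12→11→13→0 push 3
augment #6: 6→12→1→8→13→0 push 2
augment #7: 6→9→4→12→1→8→13→0 push 6
augment #8: 6→9→4→12→11→8→13→0 push 2
augment #9: 6→9→4→12→11→10→13→0 push 8
augment #10: 6→9→4→12→11→8→5→3→0 push 2
max flow = 49; residual-reachable set from 6 gives S-side
cut edges (S→T): {(4,12), (6,12), (7,1), (7,8), (9,2)} total cap 49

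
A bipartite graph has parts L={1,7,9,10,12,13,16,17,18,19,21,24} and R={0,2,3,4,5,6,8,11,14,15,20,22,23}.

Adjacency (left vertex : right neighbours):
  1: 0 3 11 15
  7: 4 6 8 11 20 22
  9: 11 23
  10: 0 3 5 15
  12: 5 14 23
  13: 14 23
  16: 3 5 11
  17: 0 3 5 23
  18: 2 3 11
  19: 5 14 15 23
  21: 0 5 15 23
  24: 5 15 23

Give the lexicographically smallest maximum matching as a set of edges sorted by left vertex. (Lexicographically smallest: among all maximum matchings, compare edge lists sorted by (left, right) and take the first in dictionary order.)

Lex-smallest maximum matching: {(1,0), (7,4), (9,11), (10,3), (12,5), (13,14), (17,23), (18,2), (19,15)}

|M| = 9 (so the lex-smallest maximum matching has 9 edges)
process left vertices in ascending order; for each, take the smallest-labelled available neighbour that still permits 9 edges overall, or leave it unmatched if none does
lex-smallest matching: {1-0, 7-4, 9-11, 10-3, 12-5, 13-14, 17-23, 18-2, 19-15}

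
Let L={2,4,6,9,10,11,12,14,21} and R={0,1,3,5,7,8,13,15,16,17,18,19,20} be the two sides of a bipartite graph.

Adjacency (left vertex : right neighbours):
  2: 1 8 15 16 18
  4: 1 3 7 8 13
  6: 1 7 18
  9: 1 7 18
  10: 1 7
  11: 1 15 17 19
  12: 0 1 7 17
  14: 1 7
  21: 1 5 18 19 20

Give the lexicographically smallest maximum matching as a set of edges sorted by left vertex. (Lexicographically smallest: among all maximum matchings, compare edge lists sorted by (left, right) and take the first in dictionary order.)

|M| = 8 (so the lex-smallest maximum matching has 8 edges)
process left vertices in ascending order; for each, take the smallest-labelled available neighbour that still permits 8 edges overall, or leave it unmatched if none does
lex-smallest matching: {2-8, 4-3, 6-1, 9-18, 10-7, 11-15, 12-0, 21-5}

Lex-smallest maximum matching: {(2,8), (4,3), (6,1), (9,18), (10,7), (11,15), (12,0), (21,5)}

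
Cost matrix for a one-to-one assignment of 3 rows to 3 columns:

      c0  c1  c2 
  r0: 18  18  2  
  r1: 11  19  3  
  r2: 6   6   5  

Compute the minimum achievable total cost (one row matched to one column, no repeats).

optimal assignment: row0→col2 (cost 2), row1→col0 (cost 11), row2→col1 (cost 6)
total = 2 + 11 + 6 = 19

Minimum assignment cost: 19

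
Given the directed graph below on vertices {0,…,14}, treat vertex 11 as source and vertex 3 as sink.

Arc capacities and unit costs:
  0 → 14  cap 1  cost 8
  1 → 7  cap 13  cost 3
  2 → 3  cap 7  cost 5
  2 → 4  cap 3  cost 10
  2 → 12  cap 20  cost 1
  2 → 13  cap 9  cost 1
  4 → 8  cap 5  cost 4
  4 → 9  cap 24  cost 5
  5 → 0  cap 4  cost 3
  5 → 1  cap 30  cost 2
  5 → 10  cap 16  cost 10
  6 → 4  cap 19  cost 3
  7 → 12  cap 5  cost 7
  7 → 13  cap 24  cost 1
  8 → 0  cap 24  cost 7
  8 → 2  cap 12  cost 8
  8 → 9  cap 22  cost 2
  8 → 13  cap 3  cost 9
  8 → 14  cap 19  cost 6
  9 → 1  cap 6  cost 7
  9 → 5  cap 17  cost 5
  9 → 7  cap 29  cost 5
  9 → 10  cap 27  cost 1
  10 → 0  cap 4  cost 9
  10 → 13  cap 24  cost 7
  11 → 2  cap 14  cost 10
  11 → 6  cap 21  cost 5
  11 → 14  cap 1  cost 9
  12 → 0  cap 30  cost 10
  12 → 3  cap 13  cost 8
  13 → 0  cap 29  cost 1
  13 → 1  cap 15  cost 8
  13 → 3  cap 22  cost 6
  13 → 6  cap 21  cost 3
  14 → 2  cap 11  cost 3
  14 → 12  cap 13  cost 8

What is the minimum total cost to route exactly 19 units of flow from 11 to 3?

Minimum cost for 19 units: 343

shortest-cost path #1: 11→2→3 push 7 @ unit cost 15 (adds 105)
shortest-cost path #2: 11→2→13→3 push 7 @ unit cost 17 (adds 119)
shortest-cost path #3: 11→14→2→13→3 push 1 @ unit cost 19 (adds 19)
shortest-cost path #4: 11→6→4→9→7→13→3 push 4 @ unit cost 25 (adds 100)
total cost = 343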